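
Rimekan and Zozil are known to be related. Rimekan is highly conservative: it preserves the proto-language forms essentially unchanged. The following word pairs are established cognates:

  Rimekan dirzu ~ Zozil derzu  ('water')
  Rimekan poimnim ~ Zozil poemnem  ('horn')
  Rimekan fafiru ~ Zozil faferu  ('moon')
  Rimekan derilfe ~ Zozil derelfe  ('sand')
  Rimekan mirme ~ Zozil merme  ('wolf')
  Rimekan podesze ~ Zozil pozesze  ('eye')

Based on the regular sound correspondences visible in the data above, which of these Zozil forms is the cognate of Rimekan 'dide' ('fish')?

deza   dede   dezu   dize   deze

deze

derilfe ~ derelfe — Rimekan i corresponds to Zozil e after a consonant, before a consonant other than r, m, n, p, b, f, v.
podesze ~ pozesze — Rimekan d corresponds to Zozil z between vowels (before a front vowel).
Applying these to Rimekan 'dide':
  dide → dede   (i→e after a consonant, before a consonant other than r, m, n, p, b, f, v)
  dede → deze   (d→z between vowels (before a front vowel))
So the Zozil cognate is 'deze'.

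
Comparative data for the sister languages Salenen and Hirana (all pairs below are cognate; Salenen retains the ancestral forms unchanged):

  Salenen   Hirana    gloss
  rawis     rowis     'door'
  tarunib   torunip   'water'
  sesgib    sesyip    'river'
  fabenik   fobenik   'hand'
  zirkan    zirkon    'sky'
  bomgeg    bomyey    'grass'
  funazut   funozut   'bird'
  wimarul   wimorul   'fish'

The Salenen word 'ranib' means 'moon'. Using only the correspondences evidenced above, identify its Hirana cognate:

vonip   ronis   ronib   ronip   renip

zirkan ~ zirkon — Salenen a corresponds to Hirana o after a consonant, before a nasal.
tarunib ~ torunip, sesgib ~ sesyip — Salenen b corresponds to Hirana p word-finally.
Applying these to Salenen 'ranib':
  ranib → ronib   (a→o after a consonant, before a nasal)
  ronib → ronip   (b→p word-finally)
So the Hirana cognate is 'ronip'.

ronip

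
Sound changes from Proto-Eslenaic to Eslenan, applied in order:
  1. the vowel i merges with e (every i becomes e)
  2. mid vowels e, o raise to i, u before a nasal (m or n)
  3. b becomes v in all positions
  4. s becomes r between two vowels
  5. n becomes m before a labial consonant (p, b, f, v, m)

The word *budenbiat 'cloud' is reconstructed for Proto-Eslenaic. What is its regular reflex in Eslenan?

vudimveat

Eslenan: *budenbiat > budenbeat > budinbeat > vudinveat > vudimveat  (by vowel merger, pre-nasal raising, unconditioned shift, nasal place assimilation)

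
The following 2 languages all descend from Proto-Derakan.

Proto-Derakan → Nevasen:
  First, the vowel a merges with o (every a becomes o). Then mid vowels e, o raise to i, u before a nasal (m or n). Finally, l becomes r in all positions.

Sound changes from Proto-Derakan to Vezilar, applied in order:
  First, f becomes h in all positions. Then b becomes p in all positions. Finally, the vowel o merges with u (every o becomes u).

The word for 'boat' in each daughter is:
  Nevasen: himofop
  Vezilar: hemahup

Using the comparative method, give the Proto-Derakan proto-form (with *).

Position 6: Nevasen has o, Vezilar has u. Taking the neighbouring segments as reconstructed: Nevasen o could go back to *a or *o; Vezilar u could go back to *o or *u — the one source consistent with every daughter is *o.
Position 5: Nevasen has f, Vezilar has h. Nevasen preserves f here (none of its changes turn any other segment into f), so the proto-segment is *f.
Position 2: Nevasen has i, Vezilar has e. Vezilar preserves e here (none of its changes turn any other segment into e), so the proto-segment is *e.
Verify the candidate proto-form against each daughter:
Nevasen: *hemafop
  hemafop → hemofop   [vowel merger]
  hemofop → himofop   [pre-nasal raising]
  himofop (rule 3 does not apply)
  giving Nevasen himofop.
Vezilar: *hemafop
  hemafop → hemahop   [unconditioned shift]
  hemahop (rule 2 does not apply)
  hemahop → hemahup   [vowel merger]
  giving Vezilar hemahup.
*hemafop is the unique common source.

*hemafop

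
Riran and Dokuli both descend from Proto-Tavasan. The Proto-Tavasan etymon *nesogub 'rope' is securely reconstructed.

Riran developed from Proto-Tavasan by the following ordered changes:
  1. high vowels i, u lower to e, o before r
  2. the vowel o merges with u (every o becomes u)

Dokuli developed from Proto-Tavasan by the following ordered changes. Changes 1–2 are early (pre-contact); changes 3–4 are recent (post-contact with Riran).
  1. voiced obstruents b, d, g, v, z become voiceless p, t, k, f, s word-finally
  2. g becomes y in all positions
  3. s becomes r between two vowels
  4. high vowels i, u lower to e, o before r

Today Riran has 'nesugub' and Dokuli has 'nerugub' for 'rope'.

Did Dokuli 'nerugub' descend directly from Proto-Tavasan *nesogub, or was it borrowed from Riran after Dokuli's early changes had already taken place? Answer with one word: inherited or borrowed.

If inherited, *nesogub would pass through all of Dokuli's changes:
Dokuli: *nesogub
  nesogub → nesogup   [final devoicing]
  nesogup → nesoyup   [unconditioned shift]
  nesoyup → neroyup   [rhotacism]
  neroyup (rule 4 does not apply)
  giving Dokuli neroyup.
If borrowed from Riran 'nesugub' after the early changes, it would undergo only the recent ones:
  rule 3 (rhotacism): nesugub → nerugub
  rule 4 (pre-rhotic lowering): no change (nerugub)
  ⇒ as a loan: nerugub
Dokuli 'nerugub' matches the loan outcome 'nerugub', not the inherited 'neroyup' — it skipped the early Dokuli changes, so it was borrowed from Riran.

borrowed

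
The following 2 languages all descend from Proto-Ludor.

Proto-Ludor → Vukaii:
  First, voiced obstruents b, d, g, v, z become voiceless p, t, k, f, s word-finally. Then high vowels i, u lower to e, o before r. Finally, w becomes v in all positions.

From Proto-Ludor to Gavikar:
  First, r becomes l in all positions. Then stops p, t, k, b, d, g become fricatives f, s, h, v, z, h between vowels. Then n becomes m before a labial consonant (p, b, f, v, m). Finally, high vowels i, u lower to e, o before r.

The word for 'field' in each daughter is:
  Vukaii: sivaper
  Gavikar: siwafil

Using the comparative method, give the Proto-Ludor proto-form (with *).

*siwapir

Position 5: Vukaii has p, Gavikar has f. Taking the neighbouring segments as reconstructed: Vukaii p can only go back to *p; Gavikar f could go back to *p or *f — the one source consistent with every daughter is *p.
Position 3: Vukaii has v, Gavikar has w. Gavikar preserves w here (none of its changes turn any other segment into w), so the proto-segment is *w.
Verify the candidate proto-form against each daughter:
Vukaii: *siwapir
  siwapir (rule 1 does not apply)
  siwapir → siwaper   [pre-rhotic lowering]
  siwaper → sivaper   [unconditioned shift]
  giving Vukaii sivaper.
Gavikar: start from *siwapir.
  rule 1 (unconditioned shift): siwapir → siwapil
  rule 2 (intervocalic lenition): siwapil → siwafil
  rule 3: no change — siwafil
  rule 4: no change — siwafil
  ⇒ Gavikar siwafil
No other proto-form is consistent with every reflex, so the reconstruction is *siwapir.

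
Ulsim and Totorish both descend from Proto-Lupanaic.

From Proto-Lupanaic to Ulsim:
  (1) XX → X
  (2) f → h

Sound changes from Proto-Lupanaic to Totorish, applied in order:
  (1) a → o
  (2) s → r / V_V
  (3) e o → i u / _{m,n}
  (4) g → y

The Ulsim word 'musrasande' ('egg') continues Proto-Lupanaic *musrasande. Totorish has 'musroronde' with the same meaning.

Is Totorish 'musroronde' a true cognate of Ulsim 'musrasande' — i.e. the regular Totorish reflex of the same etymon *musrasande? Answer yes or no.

no

Derive the expected Totorish reflex of *musrasande:
Totorish: *musrasande
  musrasande → musrosonde   [vowel merger]
  musrosonde → musroronde   [rhotacism]
  musroronde → musrorunde   [pre-nasal raising]
  musrorunde (rule 4 does not apply)
  giving Totorish musrorunde.
The regular Totorish reflex would be 'musrorunde', but the attested form is 'musroronde'. The correspondence is irregular, so they are not cognates (the Totorish form has a different source).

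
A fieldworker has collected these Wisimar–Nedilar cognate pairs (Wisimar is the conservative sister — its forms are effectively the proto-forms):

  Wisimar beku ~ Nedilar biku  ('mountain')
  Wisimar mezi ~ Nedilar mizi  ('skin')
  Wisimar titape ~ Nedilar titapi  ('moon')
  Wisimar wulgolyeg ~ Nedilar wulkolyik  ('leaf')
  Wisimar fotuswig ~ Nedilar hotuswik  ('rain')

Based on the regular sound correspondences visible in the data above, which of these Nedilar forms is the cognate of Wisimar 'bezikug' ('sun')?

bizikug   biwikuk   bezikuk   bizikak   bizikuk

bizikuk

beku ~ biku, mezi ~ mizi — Wisimar e corresponds to Nedilar i after a consonant, before a consonant other than r, m, n, p, b, f, v.
wulgolyeg ~ wulkolyik, fotuswig ~ hotuswik — Wisimar g corresponds to Nedilar k word-finally.
Applying these to Wisimar 'bezikug':
  bezikug → bizikug   (e→i after a consonant, before a consonant other than r, m, n, p, b, f, v)
  bizikug → bizikuk   (g→k word-finally)
So the Nedilar cognate is 'bizikuk'.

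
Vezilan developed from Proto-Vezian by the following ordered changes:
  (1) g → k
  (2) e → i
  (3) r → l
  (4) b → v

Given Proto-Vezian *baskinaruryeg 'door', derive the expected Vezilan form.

vaskinalulyik

Vezilan: *baskinaruryeg > baskinaruryek > baskinaruryik > baskinalulyik > vaskinalulyik  (by unconditioned shift, vowel merger, unconditioned shift, unconditioned shift)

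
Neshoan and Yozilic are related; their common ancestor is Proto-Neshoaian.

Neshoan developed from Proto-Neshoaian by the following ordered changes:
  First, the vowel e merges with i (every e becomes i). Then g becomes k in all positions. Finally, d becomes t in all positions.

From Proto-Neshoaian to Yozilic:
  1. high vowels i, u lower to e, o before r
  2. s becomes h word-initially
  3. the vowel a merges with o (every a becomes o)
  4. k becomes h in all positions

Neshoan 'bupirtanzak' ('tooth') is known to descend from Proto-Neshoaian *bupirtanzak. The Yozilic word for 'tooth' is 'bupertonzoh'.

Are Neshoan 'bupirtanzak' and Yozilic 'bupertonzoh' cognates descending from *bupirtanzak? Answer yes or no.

Derive the expected Yozilic reflex of *bupirtanzak:
Yozilic: *bupirtanzak > bupertanzak > bupertonzok > bupertonzoh  (by pre-rhotic lowering, vowel merger, unconditioned shift)
Yozilic 'bupertonzoh' matches the regular reflex exactly, so the pair is cognate.

yes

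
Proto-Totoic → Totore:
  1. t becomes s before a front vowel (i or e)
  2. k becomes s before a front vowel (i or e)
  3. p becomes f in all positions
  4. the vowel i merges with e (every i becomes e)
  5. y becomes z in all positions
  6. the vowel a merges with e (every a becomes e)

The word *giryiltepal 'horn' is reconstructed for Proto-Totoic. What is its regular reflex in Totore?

Totore: *giryiltepal
  giryiltepal → giryilsepal   [palatalisation]
  giryilsepal (rule 2 does not apply)
  giryilsepal → giryilsefal   [unconditioned shift]
  giryilsefal → geryelsefal   [vowel merger]
  geryelsefal → gerzelsefal   [unconditioned shift]
  gerzelsefal → gerzelsefel   [vowel merger]
  giving Totore gerzelsefel.

gerzelsefel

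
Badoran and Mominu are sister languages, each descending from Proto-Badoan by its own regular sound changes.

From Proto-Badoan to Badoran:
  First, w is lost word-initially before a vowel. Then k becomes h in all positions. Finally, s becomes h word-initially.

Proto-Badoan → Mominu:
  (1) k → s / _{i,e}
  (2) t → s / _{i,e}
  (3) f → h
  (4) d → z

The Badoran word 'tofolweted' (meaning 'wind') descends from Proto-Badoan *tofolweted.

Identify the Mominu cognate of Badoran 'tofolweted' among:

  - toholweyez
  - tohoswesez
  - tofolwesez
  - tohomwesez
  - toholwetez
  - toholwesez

Mominu: start from *tofolweted.
  rule 1: no change — tofolweted
  rule 2 (palatalisation): tofolweted → tofolwesed
  rule 3 (unconditioned shift): tofolwesed → toholwesed
  rule 4 (unconditioned shift): toholwesed → toholwesez
  ⇒ Mominu toholwesez

toholwesez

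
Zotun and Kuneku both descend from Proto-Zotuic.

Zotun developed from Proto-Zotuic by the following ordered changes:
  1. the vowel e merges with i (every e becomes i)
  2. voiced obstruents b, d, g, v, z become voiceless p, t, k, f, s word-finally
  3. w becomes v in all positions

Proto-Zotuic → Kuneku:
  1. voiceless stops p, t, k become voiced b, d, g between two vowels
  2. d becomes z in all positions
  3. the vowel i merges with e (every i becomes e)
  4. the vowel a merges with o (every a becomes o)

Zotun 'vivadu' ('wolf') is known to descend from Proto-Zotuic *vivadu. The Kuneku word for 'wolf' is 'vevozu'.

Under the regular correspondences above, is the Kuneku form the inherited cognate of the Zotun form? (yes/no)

yes

Derive the expected Kuneku reflex of *vivadu:
Kuneku: *vivadu
  vivadu (rule 1 does not apply)
  vivadu → vivazu   [unconditioned shift]
  vivazu → vevazu   [vowel merger]
  vevazu → vevozu   [vowel merger]
  giving Kuneku vevozu.
Kuneku 'vevozu' matches the regular reflex exactly, so the pair is cognate.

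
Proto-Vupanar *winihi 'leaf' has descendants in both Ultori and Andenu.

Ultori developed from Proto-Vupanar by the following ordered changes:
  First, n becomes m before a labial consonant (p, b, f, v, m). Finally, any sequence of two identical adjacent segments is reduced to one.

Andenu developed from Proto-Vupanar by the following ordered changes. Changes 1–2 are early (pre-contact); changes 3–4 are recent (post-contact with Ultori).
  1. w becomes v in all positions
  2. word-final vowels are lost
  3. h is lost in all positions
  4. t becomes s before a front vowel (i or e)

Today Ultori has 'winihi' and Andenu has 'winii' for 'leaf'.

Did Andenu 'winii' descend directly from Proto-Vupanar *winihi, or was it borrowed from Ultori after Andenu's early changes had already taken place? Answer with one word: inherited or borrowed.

If inherited, *winihi would pass through all of Andenu's changes:
Andenu: *winihi > vinihi > vinih > vini  (by unconditioned shift, apocope, h-loss)
If borrowed from Ultori 'winihi' after the early changes, it would undergo only the recent ones:
  rule 3 (h-loss): winihi → winii
  rule 4 (palatalisation): no change (winii)
  ⇒ as a loan: winii
Andenu 'winii' matches the loan outcome 'winii', not the inherited 'vini' — it skipped the early Andenu changes, so it was borrowed from Ultori.

borrowed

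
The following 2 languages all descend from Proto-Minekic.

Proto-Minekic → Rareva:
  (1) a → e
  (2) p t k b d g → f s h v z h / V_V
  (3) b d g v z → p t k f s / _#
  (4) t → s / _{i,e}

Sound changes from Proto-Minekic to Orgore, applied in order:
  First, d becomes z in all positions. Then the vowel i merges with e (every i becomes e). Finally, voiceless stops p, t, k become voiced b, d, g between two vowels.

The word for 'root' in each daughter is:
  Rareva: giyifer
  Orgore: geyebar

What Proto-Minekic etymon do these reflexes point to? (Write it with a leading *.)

Position 2: Rareva has i, Orgore has e. Rareva preserves i here (none of its changes turn any other segment into i), so the proto-segment is *i.
Position 6: Rareva has e, Orgore has a. Orgore preserves a here (none of its changes turn any other segment into a), so the proto-segment is *a.
Position 5: Rareva has f, Orgore has b. Taking the neighbouring segments as reconstructed: Rareva f could go back to *p or *f; Orgore b could go back to *p or *b — the one source consistent with every daughter is *p.
Continuing position by position gives *giyipar; check it forward:
Rareva: *giyipar
  giyipar → giyiper   [vowel merger]
  giyiper → giyifer   [intervocalic lenition]
  giyifer (rule 3 does not apply)
  giyifer (rule 4 does not apply)
  giving Rareva giyifer.
Orgore: *giyipar
  giyipar (rule 1 does not apply)
  giyipar → geyepar   [vowel merger]
  geyepar → geyebar   [intervocalic voicing]
  giving Orgore geyebar.
No other proto-form is consistent with every reflex, so the reconstruction is *giyipar.

*giyipar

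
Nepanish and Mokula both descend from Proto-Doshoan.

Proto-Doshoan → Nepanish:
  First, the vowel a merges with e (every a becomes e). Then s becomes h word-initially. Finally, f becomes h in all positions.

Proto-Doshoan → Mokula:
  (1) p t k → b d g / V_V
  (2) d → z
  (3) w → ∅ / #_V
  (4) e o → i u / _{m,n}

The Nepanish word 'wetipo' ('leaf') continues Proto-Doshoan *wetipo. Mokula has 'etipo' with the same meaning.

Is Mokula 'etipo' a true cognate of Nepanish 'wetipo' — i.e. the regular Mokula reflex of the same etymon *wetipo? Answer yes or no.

Derive the expected Mokula reflex of *wetipo:
Mokula: *wetipo
  wetipo → wedibo   [intervocalic voicing]
  wedibo → wezibo   [unconditioned shift]
  wezibo → ezibo   [glide loss]
  ezibo (rule 4 does not apply)
  giving Mokula ezibo.
The regular Mokula reflex would be 'ezibo', but the attested form is 'etipo'. The correspondence is irregular, so they are not cognates (the Mokula form has a different source).

no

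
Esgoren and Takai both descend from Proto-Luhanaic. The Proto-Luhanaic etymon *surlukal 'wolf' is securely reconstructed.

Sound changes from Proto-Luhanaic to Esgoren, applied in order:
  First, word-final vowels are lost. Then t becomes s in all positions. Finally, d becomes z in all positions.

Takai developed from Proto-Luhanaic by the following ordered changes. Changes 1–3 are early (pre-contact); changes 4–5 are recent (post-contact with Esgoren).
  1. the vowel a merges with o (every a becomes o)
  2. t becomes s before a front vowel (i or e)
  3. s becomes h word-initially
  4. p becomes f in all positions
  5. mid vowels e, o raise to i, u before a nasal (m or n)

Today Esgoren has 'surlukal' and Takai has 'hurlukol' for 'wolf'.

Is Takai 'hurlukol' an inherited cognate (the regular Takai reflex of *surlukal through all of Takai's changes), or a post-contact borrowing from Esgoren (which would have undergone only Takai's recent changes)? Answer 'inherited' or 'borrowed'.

If inherited, *surlukal would pass through all of Takai's changes:
Takai: *surlukal
  surlukal → surlukol   [vowel merger]
  surlukol (rule 2 does not apply)
  surlukol → hurlukol   [debuccalisation]
  hurlukol (rule 4 does not apply)
  hurlukol (rule 5 does not apply)
  giving Takai hurlukol.
If borrowed from Esgoren 'surlukal' after the early changes, it would undergo only the recent ones:
  rule 4 (unconditioned shift): no change (surlukal)
  rule 5 (pre-nasal raising): no change (surlukal)
  ⇒ as a loan: surlukal
Takai 'hurlukol' matches the inherited outcome exactly, so it is an inherited cognate, not a loan.

inherited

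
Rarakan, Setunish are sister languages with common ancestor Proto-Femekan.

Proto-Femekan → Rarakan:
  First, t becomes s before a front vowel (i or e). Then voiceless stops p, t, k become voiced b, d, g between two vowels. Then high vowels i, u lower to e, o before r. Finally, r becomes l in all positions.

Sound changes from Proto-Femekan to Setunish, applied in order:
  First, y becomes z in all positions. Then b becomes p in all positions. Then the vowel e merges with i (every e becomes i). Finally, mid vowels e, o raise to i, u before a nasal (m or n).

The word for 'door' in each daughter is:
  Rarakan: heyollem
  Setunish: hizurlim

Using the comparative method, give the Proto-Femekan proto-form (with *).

Position 4: Rarakan has o, Setunish has u. Taking the neighbouring segments as reconstructed: Rarakan o could go back to *o or *u; Setunish u can only go back to *u — the one source consistent with every daughter is *u.
Position 3: Rarakan has y, Setunish has z. Rarakan preserves y here (none of its changes turn any other segment into y), so the proto-segment is *y.
Position 5: Rarakan has l, Setunish has r. Setunish preserves r here (none of its changes turn any other segment into r), so the proto-segment is *r.
This points to *heyurlem. Verify forward in each daughter:
Rarakan: *heyurlem > heyorlem > heyollem  (by pre-rhotic lowering, unconditioned shift)
Setunish: *heyurlem > hezurlem > hizurlim  (by unconditioned shift, vowel merger)
No other proto-form is consistent with every reflex, so the reconstruction is *heyurlem.

*heyurlem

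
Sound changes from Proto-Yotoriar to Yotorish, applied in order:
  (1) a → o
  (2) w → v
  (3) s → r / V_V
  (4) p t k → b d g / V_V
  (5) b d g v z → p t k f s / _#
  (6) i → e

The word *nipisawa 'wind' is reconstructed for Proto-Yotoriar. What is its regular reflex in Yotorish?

Yotorish: *nipisawa
  nipisawa → nipisowo   [vowel merger]
  nipisowo → nipisovo   [unconditioned shift]
  nipisovo → nipirovo   [rhotacism]
  nipirovo → nibirovo   [intervocalic voicing]
  nibirovo (rule 5 does not apply)
  nibirovo → neberovo   [vowel merger]
  giving Yotorish neberovo.

neberovo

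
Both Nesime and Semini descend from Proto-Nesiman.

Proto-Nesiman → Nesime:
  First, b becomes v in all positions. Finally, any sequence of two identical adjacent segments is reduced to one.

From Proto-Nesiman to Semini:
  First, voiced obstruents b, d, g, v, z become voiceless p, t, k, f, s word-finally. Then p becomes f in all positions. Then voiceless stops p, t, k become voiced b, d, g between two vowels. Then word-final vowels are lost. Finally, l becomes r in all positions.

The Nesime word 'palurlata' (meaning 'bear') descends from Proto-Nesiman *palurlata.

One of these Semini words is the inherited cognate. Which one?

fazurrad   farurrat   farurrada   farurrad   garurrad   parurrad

Semini: *palurlata > falurlata > falurlada > falurlad > farurrad  (by unconditioned shift, intervocalic voicing, apocope, unconditioned shift)

farurrad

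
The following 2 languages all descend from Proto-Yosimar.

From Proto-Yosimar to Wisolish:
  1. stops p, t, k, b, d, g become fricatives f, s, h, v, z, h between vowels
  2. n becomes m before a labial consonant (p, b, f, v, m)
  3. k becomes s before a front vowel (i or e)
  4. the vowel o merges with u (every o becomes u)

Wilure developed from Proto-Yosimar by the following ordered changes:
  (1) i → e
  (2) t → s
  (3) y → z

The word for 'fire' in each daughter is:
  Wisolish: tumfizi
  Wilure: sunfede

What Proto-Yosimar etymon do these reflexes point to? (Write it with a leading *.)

Position 1: Wisolish has t, Wilure has s. Wisolish preserves t here (none of its changes turn any other segment into t), so the proto-segment is *t.
Position 3: Wisolish has m, Wilure has n. Wilure preserves n here (none of its changes turn any other segment into n), so the proto-segment is *n.
Position 6: Wisolish has z, Wilure has d. Wilure preserves d here (none of its changes turn any other segment into d), so the proto-segment is *d.
Continuing position by position gives *tunfidi; check it forward:
Wisolish: *tunfidi
  tunfidi → tunfizi   [intervocalic lenition]
  tunfizi → tumfizi   [nasal place assimilation]
  tumfizi (rule 3 does not apply)
  tumfizi (rule 4 does not apply)
  giving Wisolish tumfizi.
Wilure: *tunfidi
  tunfidi → tunfede   [vowel merger]
  tunfede → sunfede   [unconditioned shift]
  sunfede (rule 3 does not apply)
  giving Wilure sunfede.
Only *tunfidi yields all of Wisolish tumfizi, Wilure sunfede.

*tunfidi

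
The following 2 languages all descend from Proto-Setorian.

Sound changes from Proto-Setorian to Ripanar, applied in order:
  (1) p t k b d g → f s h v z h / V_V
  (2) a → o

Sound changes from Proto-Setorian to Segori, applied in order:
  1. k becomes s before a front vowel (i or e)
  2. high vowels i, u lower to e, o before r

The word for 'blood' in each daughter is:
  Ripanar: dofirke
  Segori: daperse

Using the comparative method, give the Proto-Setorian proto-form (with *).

Position 3: Ripanar has f, Segori has p. Segori preserves p here (none of its changes turn any other segment into p), so the proto-segment is *p.
Position 4: Ripanar has i, Segori has e. Ripanar preserves i here (none of its changes turn any other segment into i), so the proto-segment is *i.
Continuing position by position gives *dapirke; check it forward:
Ripanar: *dapirke
  dapirke → dafirke   [intervocalic lenition]
  dafirke → dofirke   [vowel merger]
  giving Ripanar dofirke.
Segori: start from *dapirke.
  rule 1 (palatalisation): dapirke → dapirse
  rule 2 (pre-rhotic lowering): dapirse → daperse
  ⇒ Segori daperse
*dapirke is the unique common source.

*dapirke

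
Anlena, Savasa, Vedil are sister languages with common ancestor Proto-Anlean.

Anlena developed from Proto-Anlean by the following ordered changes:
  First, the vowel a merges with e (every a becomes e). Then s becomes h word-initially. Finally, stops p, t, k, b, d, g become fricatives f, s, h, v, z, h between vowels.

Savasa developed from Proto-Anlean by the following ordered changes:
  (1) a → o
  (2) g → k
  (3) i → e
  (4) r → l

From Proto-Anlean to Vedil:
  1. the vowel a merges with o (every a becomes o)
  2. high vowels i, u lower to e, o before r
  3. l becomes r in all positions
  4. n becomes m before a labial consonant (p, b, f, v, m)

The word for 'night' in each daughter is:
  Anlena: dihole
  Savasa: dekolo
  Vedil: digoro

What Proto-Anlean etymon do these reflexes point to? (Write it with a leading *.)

*digola

Position 5: Anlena has l, Savasa has l, Vedil has r. Anlena preserves l here (none of its changes turn any other segment into l), so the proto-segment is *l.
Position 6: Anlena has e, Savasa has o, Vedil has o. Taking the neighbouring segments as reconstructed: Anlena e could go back to *a or *e; Savasa o could go back to *a or *o; Vedil o could go back to *a or *o — the one source consistent with every daughter is *a.
Position 2: Anlena has i, Savasa has e, Vedil has i. Anlena preserves i here (none of its changes turn any other segment into i), so the proto-segment is *i.
Continuing position by position gives *digola; check it forward:
Anlena: *digola
  digola → digole   [vowel merger]
  digole (rule 2 does not apply)
  digole → dihole   [intervocalic lenition]
  giving Anlena dihole.
Savasa: *digola
  digola → digolo   [vowel merger]
  digolo → dikolo   [unconditioned shift]
  dikolo → dekolo   [vowel merger]
  dekolo (rule 4 does not apply)
  giving Savasa dekolo.
Vedil: *digola > digolo > digoro  (by vowel merger, unconditioned shift)
*digola is the unique common source.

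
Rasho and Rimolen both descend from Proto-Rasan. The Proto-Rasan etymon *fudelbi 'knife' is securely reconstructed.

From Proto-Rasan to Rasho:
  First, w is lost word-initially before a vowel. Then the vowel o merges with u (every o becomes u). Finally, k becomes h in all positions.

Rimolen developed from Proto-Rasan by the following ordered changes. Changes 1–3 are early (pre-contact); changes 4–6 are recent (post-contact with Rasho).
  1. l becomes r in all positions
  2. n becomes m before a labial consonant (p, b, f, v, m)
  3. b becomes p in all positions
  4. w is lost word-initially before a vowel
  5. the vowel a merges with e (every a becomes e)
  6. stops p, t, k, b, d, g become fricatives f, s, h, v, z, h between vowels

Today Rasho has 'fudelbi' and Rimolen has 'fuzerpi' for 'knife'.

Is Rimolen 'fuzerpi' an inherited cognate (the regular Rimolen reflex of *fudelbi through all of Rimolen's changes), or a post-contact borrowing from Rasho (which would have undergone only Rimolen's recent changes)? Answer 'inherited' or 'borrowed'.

If inherited, *fudelbi would pass through all of Rimolen's changes:
Rimolen: *fudelbi > fuderbi > fuderpi > fuzerpi  (by unconditioned shift, unconditioned shift, intervocalic lenition)
If borrowed from Rasho 'fudelbi' after the early changes, it would undergo only the recent ones:
  rule 4 (glide loss): no change (fudelbi)
  rule 5 (vowel merger): no change (fudelbi)
  rule 6 (intervocalic lenition): fudelbi → fuzelbi
  ⇒ as a loan: fuzelbi
Rimolen 'fuzerpi' matches the inherited outcome exactly, so it is an inherited cognate, not a loan.

inherited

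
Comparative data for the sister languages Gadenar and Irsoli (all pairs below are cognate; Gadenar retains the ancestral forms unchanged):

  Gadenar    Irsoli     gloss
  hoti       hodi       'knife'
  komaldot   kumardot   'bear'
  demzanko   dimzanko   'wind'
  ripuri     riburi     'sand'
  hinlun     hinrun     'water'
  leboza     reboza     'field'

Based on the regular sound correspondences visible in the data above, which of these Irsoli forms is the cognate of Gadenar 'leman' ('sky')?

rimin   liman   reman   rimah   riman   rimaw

leboza ~ reboza — Gadenar l corresponds to Irsoli r word-initially before a front vowel.
demzanko ~ dimzanko — Gadenar e corresponds to Irsoli i after a consonant, before a nasal.
Applying these to Gadenar 'leman':
  leman → reman   (l→r word-initially before a front vowel)
  reman → riman   (e→i after a consonant, before a nasal)
So the Irsoli cognate is 'riman'.

riman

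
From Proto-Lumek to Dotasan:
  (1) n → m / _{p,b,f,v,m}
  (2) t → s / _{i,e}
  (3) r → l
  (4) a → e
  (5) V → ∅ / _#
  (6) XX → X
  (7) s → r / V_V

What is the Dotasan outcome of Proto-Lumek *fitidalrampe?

firidelemp

Dotasan: start from *fitidalrampe.
  rule 1: no change — fitidalrampe
  rule 2 (palatalisation): fitidalrampe → fisidalrampe
  rule 3 (unconditioned shift): fisidalrampe → fisidallampe
  rule 4 (vowel merger): fisidallampe → fisidellempe
  rule 5 (apocope): fisidellempe → fisidellemp
  rule 6 (degemination): fisidellemp → fisidelemp
  rule 7 (rhotacism): fisidelemp → firidelemp
  ⇒ Dotasan firidelemp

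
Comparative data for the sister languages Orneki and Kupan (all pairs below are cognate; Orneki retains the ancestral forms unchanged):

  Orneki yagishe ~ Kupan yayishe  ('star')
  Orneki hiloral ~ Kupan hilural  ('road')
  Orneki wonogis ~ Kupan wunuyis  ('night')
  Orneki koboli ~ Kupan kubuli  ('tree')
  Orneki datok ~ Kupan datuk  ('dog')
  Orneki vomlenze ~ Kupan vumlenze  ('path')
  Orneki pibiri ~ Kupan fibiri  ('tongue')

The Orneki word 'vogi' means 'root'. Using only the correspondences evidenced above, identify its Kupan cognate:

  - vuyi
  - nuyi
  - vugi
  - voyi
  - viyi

vuyi

wonogis ~ wunuyis, koboli ~ kubuli — Orneki o corresponds to Kupan u after a consonant, before a consonant other than r, m, n, p, b, f, v.
yagishe ~ yayishe, wonogis ~ wunuyis — Orneki g corresponds to Kupan y between vowels (before a front vowel).
Applying these to Orneki 'vogi':
  vogi → vugi   (o→u after a consonant, before a consonant other than r, m, n, p, b, f, v)
  vugi → vuyi   (g→y between vowels (before a front vowel))
So the Kupan cognate is 'vuyi'.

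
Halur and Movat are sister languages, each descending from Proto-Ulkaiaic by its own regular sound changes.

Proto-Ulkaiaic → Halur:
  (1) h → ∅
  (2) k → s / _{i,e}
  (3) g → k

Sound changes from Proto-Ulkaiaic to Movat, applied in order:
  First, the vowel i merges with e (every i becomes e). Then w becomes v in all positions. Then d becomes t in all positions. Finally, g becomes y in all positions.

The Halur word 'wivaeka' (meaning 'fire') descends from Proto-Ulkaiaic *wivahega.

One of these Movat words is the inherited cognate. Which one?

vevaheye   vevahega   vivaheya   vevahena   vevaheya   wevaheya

vevaheya

Movat: *wivahega
  wivahega → wevahega   [vowel merger]
  wevahega → vevahega   [unconditioned shift]
  vevahega (rule 3 does not apply)
  vevahega → vevaheya   [unconditioned shift]
  giving Movat vevaheya.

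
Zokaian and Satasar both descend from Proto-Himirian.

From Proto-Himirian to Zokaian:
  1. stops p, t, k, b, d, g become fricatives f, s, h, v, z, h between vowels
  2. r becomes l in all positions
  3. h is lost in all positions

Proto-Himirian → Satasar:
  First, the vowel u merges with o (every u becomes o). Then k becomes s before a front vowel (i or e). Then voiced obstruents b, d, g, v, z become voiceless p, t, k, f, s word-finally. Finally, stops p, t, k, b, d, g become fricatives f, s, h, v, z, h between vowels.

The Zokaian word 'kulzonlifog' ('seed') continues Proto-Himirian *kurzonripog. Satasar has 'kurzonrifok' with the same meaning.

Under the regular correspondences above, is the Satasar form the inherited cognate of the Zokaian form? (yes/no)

no

Derive the expected Satasar reflex of *kurzonripog:
Satasar: *kurzonripog > korzonripog > korzonripok > korzonrifok  (by vowel merger, final devoicing, intervocalic lenition)
The regular Satasar reflex would be 'korzonrifok', but the attested form is 'kurzonrifok'. The correspondence is irregular, so they are not cognates (the Satasar form has a different source).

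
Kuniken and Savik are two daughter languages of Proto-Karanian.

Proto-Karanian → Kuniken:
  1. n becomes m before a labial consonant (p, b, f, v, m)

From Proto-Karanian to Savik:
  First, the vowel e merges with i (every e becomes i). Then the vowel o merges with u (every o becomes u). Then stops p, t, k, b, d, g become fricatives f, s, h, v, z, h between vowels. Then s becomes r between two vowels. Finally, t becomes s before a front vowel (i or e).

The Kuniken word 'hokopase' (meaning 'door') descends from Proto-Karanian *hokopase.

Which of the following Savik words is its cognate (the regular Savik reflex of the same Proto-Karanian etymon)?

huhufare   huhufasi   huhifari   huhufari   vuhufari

huhufari

Savik: *hokopase > hokopasi > hukupasi > huhufasi > huhufari  (by vowel merger, vowel merger, intervocalic lenition, rhotacism)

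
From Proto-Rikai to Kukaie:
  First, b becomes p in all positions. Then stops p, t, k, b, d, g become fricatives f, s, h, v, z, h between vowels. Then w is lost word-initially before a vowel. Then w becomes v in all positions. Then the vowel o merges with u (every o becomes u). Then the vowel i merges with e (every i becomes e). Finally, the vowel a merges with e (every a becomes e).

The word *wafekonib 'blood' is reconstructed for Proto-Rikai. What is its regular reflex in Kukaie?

Kukaie: *wafekonib
  wafekonib → wafekonip   [unconditioned shift]
  wafekonip → wafehonip   [intervocalic lenition]
  wafehonip → afehonip   [glide loss]
  afehonip (rule 4 does not apply)
  afehonip → afehunip   [vowel merger]
  afehunip → afehunep   [vowel merger]
  afehunep → efehunep   [vowel merger]
  giving Kukaie efehunep.

efehunep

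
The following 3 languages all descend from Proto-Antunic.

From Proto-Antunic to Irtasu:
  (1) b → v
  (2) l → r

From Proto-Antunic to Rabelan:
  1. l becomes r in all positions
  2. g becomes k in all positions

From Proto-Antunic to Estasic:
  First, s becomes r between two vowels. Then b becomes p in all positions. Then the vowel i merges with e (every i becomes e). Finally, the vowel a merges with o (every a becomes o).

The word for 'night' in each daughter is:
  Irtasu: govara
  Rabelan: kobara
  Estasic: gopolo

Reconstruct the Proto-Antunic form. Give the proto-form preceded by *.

Position 5: Irtasu has r, Rabelan has r, Estasic has l. Estasic preserves l here (none of its changes turn any other segment into l), so the proto-segment is *l.
Position 6: Irtasu has a, Rabelan has a, Estasic has o. Irtasu preserves a here (none of its changes turn any other segment into a), so the proto-segment is *a.
Position 3: Irtasu has v, Rabelan has b, Estasic has p. Rabelan preserves b here (none of its changes turn any other segment into b), so the proto-segment is *b.
This points to *gobala. Verify forward in each daughter:
Irtasu: start from *gobala.
  rule 1 (unconditioned shift): gobala → govala
  rule 2 (unconditioned shift): govala → govara
  ⇒ Irtasu govara
Rabelan: start from *gobala.
  rule 1 (unconditioned shift): gobala → gobara
  rule 2 (unconditioned shift): gobara → kobara
  ⇒ Rabelan kobara
Estasic: *gobala > gopala > gopolo  (by unconditioned shift, vowel merger)
*gobala is the unique common source.

*gobala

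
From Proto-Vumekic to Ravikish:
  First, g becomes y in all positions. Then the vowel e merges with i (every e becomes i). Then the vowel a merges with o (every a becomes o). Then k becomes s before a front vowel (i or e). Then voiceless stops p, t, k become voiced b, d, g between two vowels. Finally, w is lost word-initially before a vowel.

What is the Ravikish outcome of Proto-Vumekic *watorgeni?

odoryini

Ravikish: *watorgeni
  watorgeni → watoryeni   [unconditioned shift]
  watoryeni → watoryini   [vowel merger]
  watoryini → wotoryini   [vowel merger]
  wotoryini (rule 4 does not apply)
  wotoryini → wodoryini   [intervocalic voicing]
  wodoryini → odoryini   [glide loss]
  giving Ravikish odoryini.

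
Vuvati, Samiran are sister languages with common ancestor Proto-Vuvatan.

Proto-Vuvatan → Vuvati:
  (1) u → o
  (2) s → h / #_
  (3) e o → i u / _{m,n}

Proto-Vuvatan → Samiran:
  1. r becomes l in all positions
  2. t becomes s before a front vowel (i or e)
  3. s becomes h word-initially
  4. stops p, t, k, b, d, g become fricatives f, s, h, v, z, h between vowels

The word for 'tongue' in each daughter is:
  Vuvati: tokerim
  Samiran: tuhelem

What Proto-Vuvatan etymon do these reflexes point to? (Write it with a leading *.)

*tukerem

Position 5: Vuvati has r, Samiran has l. Vuvati preserves r here (none of its changes turn any other segment into r), so the proto-segment is *r.
Position 3: Vuvati has k, Samiran has h. Vuvati preserves k here (none of its changes turn any other segment into k), so the proto-segment is *k.
Position 6: Vuvati has i, Samiran has e. Samiran preserves e here (none of its changes turn any other segment into e), so the proto-segment is *e.
Verify the candidate proto-form against each daughter:
Vuvati: start from *tukerem.
  rule 1 (vowel merger): tukerem → tokerem
  rule 2: no change — tokerem
  rule 3 (pre-nasal raising): tokerem → tokerim
  ⇒ Vuvati tokerim
Samiran: *tukerem
  tukerem → tukelem   [unconditioned shift]
  tukelem (rule 2 does not apply)
  tukelem (rule 3 does not apply)
  tukelem → tuhelem   [intervocalic lenition]
  giving Samiran tuhelem.
*tukerem is the unique common source.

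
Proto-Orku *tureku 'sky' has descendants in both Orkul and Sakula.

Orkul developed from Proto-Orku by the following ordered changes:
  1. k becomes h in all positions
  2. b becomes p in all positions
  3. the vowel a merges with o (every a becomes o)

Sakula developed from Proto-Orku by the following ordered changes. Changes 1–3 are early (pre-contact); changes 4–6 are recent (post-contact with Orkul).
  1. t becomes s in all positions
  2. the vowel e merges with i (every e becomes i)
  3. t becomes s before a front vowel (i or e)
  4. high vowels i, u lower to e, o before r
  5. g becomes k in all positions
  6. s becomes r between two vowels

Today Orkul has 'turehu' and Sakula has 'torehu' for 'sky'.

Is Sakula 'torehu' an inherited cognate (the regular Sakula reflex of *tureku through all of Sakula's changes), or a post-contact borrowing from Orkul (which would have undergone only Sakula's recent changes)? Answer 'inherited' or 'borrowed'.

If inherited, *tureku would pass through all of Sakula's changes:
Sakula: start from *tureku.
  rule 1 (unconditioned shift): tureku → sureku
  rule 2 (vowel merger): sureku → suriku
  rule 3: no change — suriku
  rule 4 (pre-rhotic lowering): suriku → soriku
  rule 5: no change — soriku
  rule 6: no change — soriku
  ⇒ Sakula soriku
If borrowed from Orkul 'turehu' after the early changes, it would undergo only the recent ones:
  rule 4 (pre-rhotic lowering): turehu → torehu
  rule 5 (unconditioned shift): no change (torehu)
  rule 6 (rhotacism): no change (torehu)
  ⇒ as a loan: torehu
Sakula 'torehu' matches the loan outcome 'torehu', not the inherited 'soriku' — it skipped the early Sakula changes, so it was borrowed from Orkul.

borrowed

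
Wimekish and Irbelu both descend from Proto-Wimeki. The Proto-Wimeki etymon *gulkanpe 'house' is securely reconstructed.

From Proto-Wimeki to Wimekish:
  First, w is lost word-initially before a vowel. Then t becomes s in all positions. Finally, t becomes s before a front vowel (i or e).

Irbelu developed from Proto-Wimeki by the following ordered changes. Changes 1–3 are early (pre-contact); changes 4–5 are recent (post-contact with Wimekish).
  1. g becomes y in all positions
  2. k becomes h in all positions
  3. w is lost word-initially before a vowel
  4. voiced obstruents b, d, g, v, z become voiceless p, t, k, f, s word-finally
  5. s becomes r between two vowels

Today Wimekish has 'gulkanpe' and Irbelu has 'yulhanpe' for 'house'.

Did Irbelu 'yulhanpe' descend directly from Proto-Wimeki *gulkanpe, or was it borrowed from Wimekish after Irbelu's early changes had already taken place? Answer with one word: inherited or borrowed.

If inherited, *gulkanpe would pass through all of Irbelu's changes:
Irbelu: start from *gulkanpe.
  rule 1 (unconditioned shift): gulkanpe → yulkanpe
  rule 2 (unconditioned shift): yulkanpe → yulhanpe
  rule 3: no change — yulhanpe
  rule 4: no change — yulhanpe
  rule 5: no change — yulhanpe
  ⇒ Irbelu yulhanpe
If borrowed from Wimekish 'gulkanpe' after the early changes, it would undergo only the recent ones:
  rule 4 (final devoicing): no change (gulkanpe)
  rule 5 (rhotacism): no change (gulkanpe)
  ⇒ as a loan: gulkanpe
Irbelu 'yulhanpe' matches the inherited outcome exactly, so it is an inherited cognate, not a loan.

inherited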